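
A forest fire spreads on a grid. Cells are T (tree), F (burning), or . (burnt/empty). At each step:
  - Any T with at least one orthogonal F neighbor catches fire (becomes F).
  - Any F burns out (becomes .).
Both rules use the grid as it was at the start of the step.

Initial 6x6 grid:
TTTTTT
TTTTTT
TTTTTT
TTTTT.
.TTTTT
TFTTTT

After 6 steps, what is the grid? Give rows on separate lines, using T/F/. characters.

Step 1: 3 trees catch fire, 1 burn out
  TTTTTT
  TTTTTT
  TTTTTT
  TTTTT.
  .FTTTT
  F.FTTT
Step 2: 3 trees catch fire, 3 burn out
  TTTTTT
  TTTTTT
  TTTTTT
  TFTTT.
  ..FTTT
  ...FTT
Step 3: 5 trees catch fire, 3 burn out
  TTTTTT
  TTTTTT
  TFTTTT
  F.FTT.
  ...FTT
  ....FT
Step 4: 6 trees catch fire, 5 burn out
  TTTTTT
  TFTTTT
  F.FTTT
  ...FT.
  ....FT
  .....F
Step 5: 6 trees catch fire, 6 burn out
  TFTTTT
  F.FTTT
  ...FTT
  ....F.
  .....F
  ......
Step 6: 4 trees catch fire, 6 burn out
  F.FTTT
  ...FTT
  ....FT
  ......
  ......
  ......

F.FTTT
...FTT
....FT
......
......
......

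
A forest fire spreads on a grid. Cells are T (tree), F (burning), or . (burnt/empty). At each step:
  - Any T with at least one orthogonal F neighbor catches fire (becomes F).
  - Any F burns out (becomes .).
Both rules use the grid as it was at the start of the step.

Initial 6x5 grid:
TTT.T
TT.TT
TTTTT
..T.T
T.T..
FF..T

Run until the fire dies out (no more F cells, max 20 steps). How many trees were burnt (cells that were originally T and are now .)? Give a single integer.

Step 1: +1 fires, +2 burnt (F count now 1)
Step 2: +0 fires, +1 burnt (F count now 0)
Fire out after step 2
Initially T: 18, now '.': 13
Total burnt (originally-T cells now '.'): 1

Answer: 1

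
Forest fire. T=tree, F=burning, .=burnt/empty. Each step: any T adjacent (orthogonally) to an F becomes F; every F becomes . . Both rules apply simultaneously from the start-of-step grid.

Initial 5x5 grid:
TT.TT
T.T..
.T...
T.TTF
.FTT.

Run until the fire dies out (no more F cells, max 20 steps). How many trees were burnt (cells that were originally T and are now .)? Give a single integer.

Step 1: +2 fires, +2 burnt (F count now 2)
Step 2: +2 fires, +2 burnt (F count now 2)
Step 3: +0 fires, +2 burnt (F count now 0)
Fire out after step 3
Initially T: 12, now '.': 17
Total burnt (originally-T cells now '.'): 4

Answer: 4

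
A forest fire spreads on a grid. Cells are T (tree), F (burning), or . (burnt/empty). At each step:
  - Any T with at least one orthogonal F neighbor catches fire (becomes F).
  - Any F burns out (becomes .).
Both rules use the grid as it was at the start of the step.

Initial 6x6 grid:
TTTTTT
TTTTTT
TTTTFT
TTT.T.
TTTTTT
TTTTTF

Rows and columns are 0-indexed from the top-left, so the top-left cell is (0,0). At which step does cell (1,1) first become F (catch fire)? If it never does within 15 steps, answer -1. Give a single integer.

Step 1: cell (1,1)='T' (+6 fires, +2 burnt)
Step 2: cell (1,1)='T' (+6 fires, +6 burnt)
Step 3: cell (1,1)='T' (+7 fires, +6 burnt)
Step 4: cell (1,1)='F' (+6 fires, +7 burnt)
  -> target ignites at step 4
Step 5: cell (1,1)='.' (+5 fires, +6 burnt)
Step 6: cell (1,1)='.' (+2 fires, +5 burnt)
Step 7: cell (1,1)='.' (+0 fires, +2 burnt)
  fire out at step 7

4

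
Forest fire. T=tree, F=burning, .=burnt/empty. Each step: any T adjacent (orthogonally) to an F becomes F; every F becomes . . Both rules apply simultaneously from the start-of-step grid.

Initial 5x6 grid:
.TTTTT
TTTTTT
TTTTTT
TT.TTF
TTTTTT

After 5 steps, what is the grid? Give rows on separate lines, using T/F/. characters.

Step 1: 3 trees catch fire, 1 burn out
  .TTTTT
  TTTTTT
  TTTTTF
  TT.TF.
  TTTTTF
Step 2: 4 trees catch fire, 3 burn out
  .TTTTT
  TTTTTF
  TTTTF.
  TT.F..
  TTTTF.
Step 3: 4 trees catch fire, 4 burn out
  .TTTTF
  TTTTF.
  TTTF..
  TT....
  TTTF..
Step 4: 4 trees catch fire, 4 burn out
  .TTTF.
  TTTF..
  TTF...
  TT....
  TTF...
Step 5: 4 trees catch fire, 4 burn out
  .TTF..
  TTF...
  TF....
  TT....
  TF....

.TTF..
TTF...
TF....
TT....
TF....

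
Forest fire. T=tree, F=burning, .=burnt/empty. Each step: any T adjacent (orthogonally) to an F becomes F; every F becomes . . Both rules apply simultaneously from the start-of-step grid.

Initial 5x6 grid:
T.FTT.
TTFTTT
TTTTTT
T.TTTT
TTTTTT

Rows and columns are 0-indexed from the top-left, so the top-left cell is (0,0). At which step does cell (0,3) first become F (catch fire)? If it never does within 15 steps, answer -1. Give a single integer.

Step 1: cell (0,3)='F' (+4 fires, +2 burnt)
  -> target ignites at step 1
Step 2: cell (0,3)='.' (+6 fires, +4 burnt)
Step 3: cell (0,3)='.' (+6 fires, +6 burnt)
Step 4: cell (0,3)='.' (+5 fires, +6 burnt)
Step 5: cell (0,3)='.' (+3 fires, +5 burnt)
Step 6: cell (0,3)='.' (+1 fires, +3 burnt)
Step 7: cell (0,3)='.' (+0 fires, +1 burnt)
  fire out at step 7

1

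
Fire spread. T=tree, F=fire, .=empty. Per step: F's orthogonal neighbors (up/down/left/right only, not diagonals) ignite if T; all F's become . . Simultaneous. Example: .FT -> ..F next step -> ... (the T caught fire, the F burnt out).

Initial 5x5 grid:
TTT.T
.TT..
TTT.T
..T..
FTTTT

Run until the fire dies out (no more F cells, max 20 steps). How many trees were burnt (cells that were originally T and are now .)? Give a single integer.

Answer: 13

Derivation:
Step 1: +1 fires, +1 burnt (F count now 1)
Step 2: +1 fires, +1 burnt (F count now 1)
Step 3: +2 fires, +1 burnt (F count now 2)
Step 4: +2 fires, +2 burnt (F count now 2)
Step 5: +2 fires, +2 burnt (F count now 2)
Step 6: +3 fires, +2 burnt (F count now 3)
Step 7: +1 fires, +3 burnt (F count now 1)
Step 8: +1 fires, +1 burnt (F count now 1)
Step 9: +0 fires, +1 burnt (F count now 0)
Fire out after step 9
Initially T: 15, now '.': 23
Total burnt (originally-T cells now '.'): 13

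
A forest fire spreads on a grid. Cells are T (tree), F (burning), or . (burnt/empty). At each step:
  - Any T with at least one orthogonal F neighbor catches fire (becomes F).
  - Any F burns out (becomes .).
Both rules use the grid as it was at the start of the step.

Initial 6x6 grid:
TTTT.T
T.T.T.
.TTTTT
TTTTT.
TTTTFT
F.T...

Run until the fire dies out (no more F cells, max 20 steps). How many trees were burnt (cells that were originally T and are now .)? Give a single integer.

Answer: 23

Derivation:
Step 1: +4 fires, +2 burnt (F count now 4)
Step 2: +5 fires, +4 burnt (F count now 5)
Step 3: +6 fires, +5 burnt (F count now 6)
Step 4: +2 fires, +6 burnt (F count now 2)
Step 5: +1 fires, +2 burnt (F count now 1)
Step 6: +1 fires, +1 burnt (F count now 1)
Step 7: +2 fires, +1 burnt (F count now 2)
Step 8: +1 fires, +2 burnt (F count now 1)
Step 9: +1 fires, +1 burnt (F count now 1)
Step 10: +0 fires, +1 burnt (F count now 0)
Fire out after step 10
Initially T: 24, now '.': 35
Total burnt (originally-T cells now '.'): 23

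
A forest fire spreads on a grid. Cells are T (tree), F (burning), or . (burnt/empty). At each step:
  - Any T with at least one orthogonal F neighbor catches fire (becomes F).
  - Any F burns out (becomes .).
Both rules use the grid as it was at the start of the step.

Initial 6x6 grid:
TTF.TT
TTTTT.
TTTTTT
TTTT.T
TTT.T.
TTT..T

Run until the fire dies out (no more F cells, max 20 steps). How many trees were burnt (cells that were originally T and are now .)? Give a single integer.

Step 1: +2 fires, +1 burnt (F count now 2)
Step 2: +4 fires, +2 burnt (F count now 4)
Step 3: +5 fires, +4 burnt (F count now 5)
Step 4: +6 fires, +5 burnt (F count now 6)
Step 5: +5 fires, +6 burnt (F count now 5)
Step 6: +3 fires, +5 burnt (F count now 3)
Step 7: +1 fires, +3 burnt (F count now 1)
Step 8: +0 fires, +1 burnt (F count now 0)
Fire out after step 8
Initially T: 28, now '.': 34
Total burnt (originally-T cells now '.'): 26

Answer: 26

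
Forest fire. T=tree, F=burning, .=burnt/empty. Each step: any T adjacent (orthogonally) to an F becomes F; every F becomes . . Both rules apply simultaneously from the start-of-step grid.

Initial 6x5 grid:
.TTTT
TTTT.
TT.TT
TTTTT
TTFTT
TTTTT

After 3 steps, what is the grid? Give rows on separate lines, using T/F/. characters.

Step 1: 4 trees catch fire, 1 burn out
  .TTTT
  TTTT.
  TT.TT
  TTFTT
  TF.FT
  TTFTT
Step 2: 6 trees catch fire, 4 burn out
  .TTTT
  TTTT.
  TT.TT
  TF.FT
  F...F
  TF.FT
Step 3: 6 trees catch fire, 6 burn out
  .TTTT
  TTTT.
  TF.FT
  F...F
  .....
  F...F

.TTTT
TTTT.
TF.FT
F...F
.....
F...F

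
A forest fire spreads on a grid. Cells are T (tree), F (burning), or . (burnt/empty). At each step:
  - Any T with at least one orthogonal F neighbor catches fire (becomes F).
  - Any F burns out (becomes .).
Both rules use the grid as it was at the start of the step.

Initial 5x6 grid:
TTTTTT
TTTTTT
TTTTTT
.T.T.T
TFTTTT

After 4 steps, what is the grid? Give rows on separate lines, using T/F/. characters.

Step 1: 3 trees catch fire, 1 burn out
  TTTTTT
  TTTTTT
  TTTTTT
  .F.T.T
  F.FTTT
Step 2: 2 trees catch fire, 3 burn out
  TTTTTT
  TTTTTT
  TFTTTT
  ...T.T
  ...FTT
Step 3: 5 trees catch fire, 2 burn out
  TTTTTT
  TFTTTT
  F.FTTT
  ...F.T
  ....FT
Step 4: 5 trees catch fire, 5 burn out
  TFTTTT
  F.FTTT
  ...FTT
  .....T
  .....F

TFTTTT
F.FTTT
...FTT
.....T
.....F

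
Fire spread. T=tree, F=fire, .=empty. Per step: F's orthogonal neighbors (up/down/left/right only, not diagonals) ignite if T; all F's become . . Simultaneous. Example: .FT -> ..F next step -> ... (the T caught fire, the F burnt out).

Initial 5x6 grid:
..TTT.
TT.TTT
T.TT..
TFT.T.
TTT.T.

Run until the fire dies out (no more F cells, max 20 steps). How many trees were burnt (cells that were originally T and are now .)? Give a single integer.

Step 1: +3 fires, +1 burnt (F count now 3)
Step 2: +4 fires, +3 burnt (F count now 4)
Step 3: +2 fires, +4 burnt (F count now 2)
Step 4: +2 fires, +2 burnt (F count now 2)
Step 5: +2 fires, +2 burnt (F count now 2)
Step 6: +3 fires, +2 burnt (F count now 3)
Step 7: +0 fires, +3 burnt (F count now 0)
Fire out after step 7
Initially T: 18, now '.': 28
Total burnt (originally-T cells now '.'): 16

Answer: 16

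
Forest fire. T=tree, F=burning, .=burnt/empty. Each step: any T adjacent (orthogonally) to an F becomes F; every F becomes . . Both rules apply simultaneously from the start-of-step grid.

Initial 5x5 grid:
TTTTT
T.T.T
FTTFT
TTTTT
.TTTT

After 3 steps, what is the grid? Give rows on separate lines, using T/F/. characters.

Step 1: 6 trees catch fire, 2 burn out
  TTTTT
  F.T.T
  .FF.F
  FTTFT
  .TTTT
Step 2: 7 trees catch fire, 6 burn out
  FTTTT
  ..F.F
  .....
  .FF.F
  .TTFT
Step 3: 6 trees catch fire, 7 burn out
  .FFTF
  .....
  .....
  .....
  .FF.F

.FFTF
.....
.....
.....
.FF.F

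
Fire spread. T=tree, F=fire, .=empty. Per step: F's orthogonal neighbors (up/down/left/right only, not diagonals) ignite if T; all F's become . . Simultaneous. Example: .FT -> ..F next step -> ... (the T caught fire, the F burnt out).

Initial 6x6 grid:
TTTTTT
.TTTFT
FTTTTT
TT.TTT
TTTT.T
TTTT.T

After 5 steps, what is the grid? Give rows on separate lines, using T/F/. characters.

Step 1: 6 trees catch fire, 2 burn out
  TTTTFT
  .TTF.F
  .FTTFT
  FT.TTT
  TTTT.T
  TTTT.T
Step 2: 10 trees catch fire, 6 burn out
  TTTF.F
  .FF...
  ..FF.F
  .F.TFT
  FTTT.T
  TTTT.T
Step 3: 6 trees catch fire, 10 burn out
  TFF...
  ......
  ......
  ...F.F
  .FTT.T
  FTTT.T
Step 4: 5 trees catch fire, 6 burn out
  F.....
  ......
  ......
  ......
  ..FF.F
  .FTT.T
Step 5: 3 trees catch fire, 5 burn out
  ......
  ......
  ......
  ......
  ......
  ..FF.F

......
......
......
......
......
..FF.F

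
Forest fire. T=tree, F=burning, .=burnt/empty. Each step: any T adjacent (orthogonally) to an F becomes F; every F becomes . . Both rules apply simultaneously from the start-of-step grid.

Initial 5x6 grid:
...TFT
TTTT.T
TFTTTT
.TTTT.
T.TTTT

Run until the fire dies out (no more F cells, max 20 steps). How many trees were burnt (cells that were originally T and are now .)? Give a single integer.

Answer: 20

Derivation:
Step 1: +6 fires, +2 burnt (F count now 6)
Step 2: +6 fires, +6 burnt (F count now 6)
Step 3: +4 fires, +6 burnt (F count now 4)
Step 4: +2 fires, +4 burnt (F count now 2)
Step 5: +1 fires, +2 burnt (F count now 1)
Step 6: +1 fires, +1 burnt (F count now 1)
Step 7: +0 fires, +1 burnt (F count now 0)
Fire out after step 7
Initially T: 21, now '.': 29
Total burnt (originally-T cells now '.'): 20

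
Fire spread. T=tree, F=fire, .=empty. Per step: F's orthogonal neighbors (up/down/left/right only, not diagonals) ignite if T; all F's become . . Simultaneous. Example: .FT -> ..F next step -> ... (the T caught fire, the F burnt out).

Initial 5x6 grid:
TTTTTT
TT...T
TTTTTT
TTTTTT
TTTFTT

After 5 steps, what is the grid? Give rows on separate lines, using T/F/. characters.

Step 1: 3 trees catch fire, 1 burn out
  TTTTTT
  TT...T
  TTTTTT
  TTTFTT
  TTF.FT
Step 2: 5 trees catch fire, 3 burn out
  TTTTTT
  TT...T
  TTTFTT
  TTF.FT
  TF...F
Step 3: 5 trees catch fire, 5 burn out
  TTTTTT
  TT...T
  TTF.FT
  TF...F
  F.....
Step 4: 3 trees catch fire, 5 burn out
  TTTTTT
  TT...T
  TF...F
  F.....
  ......
Step 5: 3 trees catch fire, 3 burn out
  TTTTTT
  TF...F
  F.....
  ......
  ......

TTTTTT
TF...F
F.....
......
......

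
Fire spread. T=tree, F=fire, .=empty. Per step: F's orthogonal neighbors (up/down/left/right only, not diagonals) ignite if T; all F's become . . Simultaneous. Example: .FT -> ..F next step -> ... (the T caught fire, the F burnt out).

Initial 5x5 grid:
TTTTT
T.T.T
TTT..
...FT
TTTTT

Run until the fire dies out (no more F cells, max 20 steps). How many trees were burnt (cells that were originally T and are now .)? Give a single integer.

Step 1: +2 fires, +1 burnt (F count now 2)
Step 2: +2 fires, +2 burnt (F count now 2)
Step 3: +1 fires, +2 burnt (F count now 1)
Step 4: +1 fires, +1 burnt (F count now 1)
Step 5: +0 fires, +1 burnt (F count now 0)
Fire out after step 5
Initially T: 17, now '.': 14
Total burnt (originally-T cells now '.'): 6

Answer: 6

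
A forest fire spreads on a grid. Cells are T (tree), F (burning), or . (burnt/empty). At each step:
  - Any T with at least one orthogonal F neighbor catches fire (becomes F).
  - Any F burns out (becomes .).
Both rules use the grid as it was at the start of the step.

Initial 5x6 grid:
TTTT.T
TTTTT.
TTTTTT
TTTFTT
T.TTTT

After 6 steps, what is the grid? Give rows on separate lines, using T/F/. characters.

Step 1: 4 trees catch fire, 1 burn out
  TTTT.T
  TTTTT.
  TTTFTT
  TTF.FT
  T.TFTT
Step 2: 7 trees catch fire, 4 burn out
  TTTT.T
  TTTFT.
  TTF.FT
  TF...F
  T.F.FT
Step 3: 7 trees catch fire, 7 burn out
  TTTF.T
  TTF.F.
  TF...F
  F.....
  T....F
Step 4: 4 trees catch fire, 7 burn out
  TTF..T
  TF....
  F.....
  ......
  F.....
Step 5: 2 trees catch fire, 4 burn out
  TF...T
  F.....
  ......
  ......
  ......
Step 6: 1 trees catch fire, 2 burn out
  F....T
  ......
  ......
  ......
  ......

F....T
......
......
......
......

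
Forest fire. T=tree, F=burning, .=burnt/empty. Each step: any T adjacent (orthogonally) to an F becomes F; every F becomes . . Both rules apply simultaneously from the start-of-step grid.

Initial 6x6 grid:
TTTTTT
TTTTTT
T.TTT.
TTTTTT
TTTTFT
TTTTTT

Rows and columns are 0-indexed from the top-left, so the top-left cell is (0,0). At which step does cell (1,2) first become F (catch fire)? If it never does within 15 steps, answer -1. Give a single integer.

Step 1: cell (1,2)='T' (+4 fires, +1 burnt)
Step 2: cell (1,2)='T' (+6 fires, +4 burnt)
Step 3: cell (1,2)='T' (+5 fires, +6 burnt)
Step 4: cell (1,2)='T' (+7 fires, +5 burnt)
Step 5: cell (1,2)='F' (+5 fires, +7 burnt)
  -> target ignites at step 5
Step 6: cell (1,2)='.' (+3 fires, +5 burnt)
Step 7: cell (1,2)='.' (+2 fires, +3 burnt)
Step 8: cell (1,2)='.' (+1 fires, +2 burnt)
Step 9: cell (1,2)='.' (+0 fires, +1 burnt)
  fire out at step 9

5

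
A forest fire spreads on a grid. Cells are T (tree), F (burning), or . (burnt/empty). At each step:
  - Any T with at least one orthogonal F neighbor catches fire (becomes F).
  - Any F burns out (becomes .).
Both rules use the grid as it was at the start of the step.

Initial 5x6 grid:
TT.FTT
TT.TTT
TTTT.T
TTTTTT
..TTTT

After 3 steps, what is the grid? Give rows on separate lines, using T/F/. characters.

Step 1: 2 trees catch fire, 1 burn out
  TT..FT
  TT.FTT
  TTTT.T
  TTTTTT
  ..TTTT
Step 2: 3 trees catch fire, 2 burn out
  TT...F
  TT..FT
  TTTF.T
  TTTTTT
  ..TTTT
Step 3: 3 trees catch fire, 3 burn out
  TT....
  TT...F
  TTF..T
  TTTFTT
  ..TTTT

TT....
TT...F
TTF..T
TTTFTT
..TTTT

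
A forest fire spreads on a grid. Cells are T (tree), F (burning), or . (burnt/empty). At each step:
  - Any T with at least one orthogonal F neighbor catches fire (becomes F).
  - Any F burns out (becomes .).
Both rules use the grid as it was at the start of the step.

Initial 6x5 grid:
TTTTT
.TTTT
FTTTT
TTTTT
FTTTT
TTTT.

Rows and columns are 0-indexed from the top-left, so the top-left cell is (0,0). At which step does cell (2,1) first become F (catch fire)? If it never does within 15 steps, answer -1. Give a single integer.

Step 1: cell (2,1)='F' (+4 fires, +2 burnt)
  -> target ignites at step 1
Step 2: cell (2,1)='.' (+5 fires, +4 burnt)
Step 3: cell (2,1)='.' (+6 fires, +5 burnt)
Step 4: cell (2,1)='.' (+7 fires, +6 burnt)
Step 5: cell (2,1)='.' (+3 fires, +7 burnt)
Step 6: cell (2,1)='.' (+1 fires, +3 burnt)
Step 7: cell (2,1)='.' (+0 fires, +1 burnt)
  fire out at step 7

1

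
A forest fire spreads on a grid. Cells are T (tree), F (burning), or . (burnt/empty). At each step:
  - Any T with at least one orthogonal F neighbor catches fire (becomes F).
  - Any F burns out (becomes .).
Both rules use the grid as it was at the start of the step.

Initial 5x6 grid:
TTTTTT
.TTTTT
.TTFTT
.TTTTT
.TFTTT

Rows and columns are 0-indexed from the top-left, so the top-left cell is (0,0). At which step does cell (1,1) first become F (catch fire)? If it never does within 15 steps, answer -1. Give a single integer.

Step 1: cell (1,1)='T' (+7 fires, +2 burnt)
Step 2: cell (1,1)='T' (+8 fires, +7 burnt)
Step 3: cell (1,1)='F' (+6 fires, +8 burnt)
  -> target ignites at step 3
Step 4: cell (1,1)='.' (+2 fires, +6 burnt)
Step 5: cell (1,1)='.' (+1 fires, +2 burnt)
Step 6: cell (1,1)='.' (+0 fires, +1 burnt)
  fire out at step 6

3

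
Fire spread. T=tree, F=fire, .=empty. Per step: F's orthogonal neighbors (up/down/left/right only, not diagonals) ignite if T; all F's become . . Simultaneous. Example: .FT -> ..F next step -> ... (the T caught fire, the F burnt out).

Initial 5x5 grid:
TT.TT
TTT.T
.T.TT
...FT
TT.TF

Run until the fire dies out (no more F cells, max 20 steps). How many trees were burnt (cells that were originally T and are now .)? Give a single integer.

Step 1: +3 fires, +2 burnt (F count now 3)
Step 2: +1 fires, +3 burnt (F count now 1)
Step 3: +1 fires, +1 burnt (F count now 1)
Step 4: +1 fires, +1 burnt (F count now 1)
Step 5: +1 fires, +1 burnt (F count now 1)
Step 6: +0 fires, +1 burnt (F count now 0)
Fire out after step 6
Initially T: 15, now '.': 17
Total burnt (originally-T cells now '.'): 7

Answer: 7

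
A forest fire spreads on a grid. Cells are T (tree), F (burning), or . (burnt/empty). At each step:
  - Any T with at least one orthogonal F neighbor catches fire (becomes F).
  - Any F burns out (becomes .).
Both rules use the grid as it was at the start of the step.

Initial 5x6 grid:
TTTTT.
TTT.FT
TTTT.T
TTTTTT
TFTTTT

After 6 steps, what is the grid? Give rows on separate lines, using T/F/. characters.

Step 1: 5 trees catch fire, 2 burn out
  TTTTF.
  TTT..F
  TTTT.T
  TFTTTT
  F.FTTT
Step 2: 6 trees catch fire, 5 burn out
  TTTF..
  TTT...
  TFTT.F
  F.FTTT
  ...FTT
Step 3: 7 trees catch fire, 6 burn out
  TTF...
  TFT...
  F.FT..
  ...FTF
  ....FT
Step 4: 6 trees catch fire, 7 burn out
  TF....
  F.F...
  ...F..
  ....F.
  .....F
Step 5: 1 trees catch fire, 6 burn out
  F.....
  ......
  ......
  ......
  ......
Step 6: 0 trees catch fire, 1 burn out
  ......
  ......
  ......
  ......
  ......

......
......
......
......
......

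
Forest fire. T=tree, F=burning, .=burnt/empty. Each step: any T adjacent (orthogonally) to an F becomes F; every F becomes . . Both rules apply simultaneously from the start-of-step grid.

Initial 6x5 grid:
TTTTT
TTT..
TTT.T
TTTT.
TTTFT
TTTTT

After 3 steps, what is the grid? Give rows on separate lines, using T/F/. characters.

Step 1: 4 trees catch fire, 1 burn out
  TTTTT
  TTT..
  TTT.T
  TTTF.
  TTF.F
  TTTFT
Step 2: 4 trees catch fire, 4 burn out
  TTTTT
  TTT..
  TTT.T
  TTF..
  TF...
  TTF.F
Step 3: 4 trees catch fire, 4 burn out
  TTTTT
  TTT..
  TTF.T
  TF...
  F....
  TF...

TTTTT
TTT..
TTF.T
TF...
F....
TF...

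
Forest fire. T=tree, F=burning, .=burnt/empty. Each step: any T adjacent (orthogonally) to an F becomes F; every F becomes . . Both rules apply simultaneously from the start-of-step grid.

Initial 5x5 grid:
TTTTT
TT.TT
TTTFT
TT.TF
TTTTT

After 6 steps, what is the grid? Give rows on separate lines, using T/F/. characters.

Step 1: 5 trees catch fire, 2 burn out
  TTTTT
  TT.FT
  TTF.F
  TT.F.
  TTTTF
Step 2: 4 trees catch fire, 5 burn out
  TTTFT
  TT..F
  TF...
  TT...
  TTTF.
Step 3: 6 trees catch fire, 4 burn out
  TTF.F
  TF...
  F....
  TF...
  TTF..
Step 4: 4 trees catch fire, 6 burn out
  TF...
  F....
  .....
  F....
  TF...
Step 5: 2 trees catch fire, 4 burn out
  F....
  .....
  .....
  .....
  F....
Step 6: 0 trees catch fire, 2 burn out
  .....
  .....
  .....
  .....
  .....

.....
.....
.....
.....
.....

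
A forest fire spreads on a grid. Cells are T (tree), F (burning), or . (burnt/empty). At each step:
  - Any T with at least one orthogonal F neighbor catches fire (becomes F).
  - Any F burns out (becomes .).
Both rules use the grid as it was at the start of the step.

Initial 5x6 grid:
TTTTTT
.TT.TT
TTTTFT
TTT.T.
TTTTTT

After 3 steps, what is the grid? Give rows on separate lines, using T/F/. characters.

Step 1: 4 trees catch fire, 1 burn out
  TTTTTT
  .TT.FT
  TTTF.F
  TTT.F.
  TTTTTT
Step 2: 4 trees catch fire, 4 burn out
  TTTTFT
  .TT..F
  TTF...
  TTT...
  TTTTFT
Step 3: 7 trees catch fire, 4 burn out
  TTTF.F
  .TF...
  TF....
  TTF...
  TTTF.F

TTTF.F
.TF...
TF....
TTF...
TTTF.F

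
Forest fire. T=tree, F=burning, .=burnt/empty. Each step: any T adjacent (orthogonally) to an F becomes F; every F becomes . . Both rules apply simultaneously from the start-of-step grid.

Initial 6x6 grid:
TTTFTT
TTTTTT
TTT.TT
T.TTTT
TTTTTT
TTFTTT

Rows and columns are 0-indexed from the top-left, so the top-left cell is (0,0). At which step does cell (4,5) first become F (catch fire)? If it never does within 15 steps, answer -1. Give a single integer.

Step 1: cell (4,5)='T' (+6 fires, +2 burnt)
Step 2: cell (4,5)='T' (+9 fires, +6 burnt)
Step 3: cell (4,5)='T' (+9 fires, +9 burnt)
Step 4: cell (4,5)='F' (+6 fires, +9 burnt)
  -> target ignites at step 4
Step 5: cell (4,5)='.' (+2 fires, +6 burnt)
Step 6: cell (4,5)='.' (+0 fires, +2 burnt)
  fire out at step 6

4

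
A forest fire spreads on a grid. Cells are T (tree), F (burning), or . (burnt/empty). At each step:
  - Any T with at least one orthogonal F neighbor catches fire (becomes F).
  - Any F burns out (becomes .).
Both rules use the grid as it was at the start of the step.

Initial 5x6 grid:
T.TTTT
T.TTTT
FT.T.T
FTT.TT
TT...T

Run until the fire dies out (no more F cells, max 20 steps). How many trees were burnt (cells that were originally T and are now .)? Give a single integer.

Answer: 7

Derivation:
Step 1: +4 fires, +2 burnt (F count now 4)
Step 2: +3 fires, +4 burnt (F count now 3)
Step 3: +0 fires, +3 burnt (F count now 0)
Fire out after step 3
Initially T: 20, now '.': 17
Total burnt (originally-T cells now '.'): 7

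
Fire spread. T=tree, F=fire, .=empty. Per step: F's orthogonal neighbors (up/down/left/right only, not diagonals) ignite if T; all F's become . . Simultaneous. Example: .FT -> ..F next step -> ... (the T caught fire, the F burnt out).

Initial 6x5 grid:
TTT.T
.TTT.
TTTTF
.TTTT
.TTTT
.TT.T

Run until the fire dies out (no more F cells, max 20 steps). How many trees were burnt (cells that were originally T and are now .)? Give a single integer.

Answer: 21

Derivation:
Step 1: +2 fires, +1 burnt (F count now 2)
Step 2: +4 fires, +2 burnt (F count now 4)
Step 3: +5 fires, +4 burnt (F count now 5)
Step 4: +5 fires, +5 burnt (F count now 5)
Step 5: +3 fires, +5 burnt (F count now 3)
Step 6: +2 fires, +3 burnt (F count now 2)
Step 7: +0 fires, +2 burnt (F count now 0)
Fire out after step 7
Initially T: 22, now '.': 29
Total burnt (originally-T cells now '.'): 21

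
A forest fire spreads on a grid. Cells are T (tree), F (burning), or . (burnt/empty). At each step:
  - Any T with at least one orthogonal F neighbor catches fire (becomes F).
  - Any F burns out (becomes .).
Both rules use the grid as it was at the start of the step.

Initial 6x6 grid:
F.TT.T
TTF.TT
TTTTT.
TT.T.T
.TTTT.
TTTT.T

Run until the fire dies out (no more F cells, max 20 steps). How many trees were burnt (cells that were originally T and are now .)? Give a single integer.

Answer: 23

Derivation:
Step 1: +4 fires, +2 burnt (F count now 4)
Step 2: +4 fires, +4 burnt (F count now 4)
Step 3: +4 fires, +4 burnt (F count now 4)
Step 4: +3 fires, +4 burnt (F count now 3)
Step 5: +5 fires, +3 burnt (F count now 5)
Step 6: +3 fires, +5 burnt (F count now 3)
Step 7: +0 fires, +3 burnt (F count now 0)
Fire out after step 7
Initially T: 25, now '.': 34
Total burnt (originally-T cells now '.'): 23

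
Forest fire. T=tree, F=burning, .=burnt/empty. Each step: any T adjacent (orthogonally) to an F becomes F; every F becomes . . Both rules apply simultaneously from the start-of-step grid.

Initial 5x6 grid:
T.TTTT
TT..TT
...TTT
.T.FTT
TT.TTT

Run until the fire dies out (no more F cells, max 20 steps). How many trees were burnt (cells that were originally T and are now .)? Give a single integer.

Answer: 14

Derivation:
Step 1: +3 fires, +1 burnt (F count now 3)
Step 2: +3 fires, +3 burnt (F count now 3)
Step 3: +3 fires, +3 burnt (F count now 3)
Step 4: +2 fires, +3 burnt (F count now 2)
Step 5: +2 fires, +2 burnt (F count now 2)
Step 6: +1 fires, +2 burnt (F count now 1)
Step 7: +0 fires, +1 burnt (F count now 0)
Fire out after step 7
Initially T: 20, now '.': 24
Total burnt (originally-T cells now '.'): 14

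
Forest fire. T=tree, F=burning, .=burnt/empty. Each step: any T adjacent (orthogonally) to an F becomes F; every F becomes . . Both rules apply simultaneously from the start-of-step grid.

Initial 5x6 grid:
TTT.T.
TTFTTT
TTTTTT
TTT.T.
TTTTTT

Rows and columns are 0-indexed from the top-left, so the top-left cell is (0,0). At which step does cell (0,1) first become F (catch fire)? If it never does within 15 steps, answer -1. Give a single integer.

Step 1: cell (0,1)='T' (+4 fires, +1 burnt)
Step 2: cell (0,1)='F' (+6 fires, +4 burnt)
  -> target ignites at step 2
Step 3: cell (0,1)='.' (+7 fires, +6 burnt)
Step 4: cell (0,1)='.' (+5 fires, +7 burnt)
Step 5: cell (0,1)='.' (+2 fires, +5 burnt)
Step 6: cell (0,1)='.' (+1 fires, +2 burnt)
Step 7: cell (0,1)='.' (+0 fires, +1 burnt)
  fire out at step 7

2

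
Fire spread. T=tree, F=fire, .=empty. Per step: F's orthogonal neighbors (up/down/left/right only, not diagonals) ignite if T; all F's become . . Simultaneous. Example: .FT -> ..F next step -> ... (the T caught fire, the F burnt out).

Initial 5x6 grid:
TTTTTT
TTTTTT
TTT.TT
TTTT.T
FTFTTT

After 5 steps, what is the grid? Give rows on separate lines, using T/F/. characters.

Step 1: 4 trees catch fire, 2 burn out
  TTTTTT
  TTTTTT
  TTT.TT
  FTFT.T
  .F.FTT
Step 2: 5 trees catch fire, 4 burn out
  TTTTTT
  TTTTTT
  FTF.TT
  .F.F.T
  ....FT
Step 3: 4 trees catch fire, 5 burn out
  TTTTTT
  FTFTTT
  .F..TT
  .....T
  .....F
Step 4: 5 trees catch fire, 4 burn out
  FTFTTT
  .F.FTT
  ....TT
  .....F
  ......
Step 5: 4 trees catch fire, 5 burn out
  .F.FTT
  ....FT
  ....TF
  ......
  ......

.F.FTT
....FT
....TF
......
......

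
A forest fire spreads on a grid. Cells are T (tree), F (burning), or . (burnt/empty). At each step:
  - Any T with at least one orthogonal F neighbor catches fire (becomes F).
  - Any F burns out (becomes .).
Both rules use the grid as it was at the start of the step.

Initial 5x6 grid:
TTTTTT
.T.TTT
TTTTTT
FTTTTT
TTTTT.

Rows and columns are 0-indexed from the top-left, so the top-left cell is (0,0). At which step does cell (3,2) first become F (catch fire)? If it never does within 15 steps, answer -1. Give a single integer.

Step 1: cell (3,2)='T' (+3 fires, +1 burnt)
Step 2: cell (3,2)='F' (+3 fires, +3 burnt)
  -> target ignites at step 2
Step 3: cell (3,2)='.' (+4 fires, +3 burnt)
Step 4: cell (3,2)='.' (+4 fires, +4 burnt)
Step 5: cell (3,2)='.' (+6 fires, +4 burnt)
Step 6: cell (3,2)='.' (+3 fires, +6 burnt)
Step 7: cell (3,2)='.' (+2 fires, +3 burnt)
Step 8: cell (3,2)='.' (+1 fires, +2 burnt)
Step 9: cell (3,2)='.' (+0 fires, +1 burnt)
  fire out at step 9

2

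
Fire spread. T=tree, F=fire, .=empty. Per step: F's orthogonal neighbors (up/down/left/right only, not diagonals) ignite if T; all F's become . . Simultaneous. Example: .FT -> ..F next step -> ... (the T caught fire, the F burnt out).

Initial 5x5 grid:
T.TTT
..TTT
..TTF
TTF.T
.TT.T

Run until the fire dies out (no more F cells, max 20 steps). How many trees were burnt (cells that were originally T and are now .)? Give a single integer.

Step 1: +6 fires, +2 burnt (F count now 6)
Step 2: +6 fires, +6 burnt (F count now 6)
Step 3: +2 fires, +6 burnt (F count now 2)
Step 4: +0 fires, +2 burnt (F count now 0)
Fire out after step 4
Initially T: 15, now '.': 24
Total burnt (originally-T cells now '.'): 14

Answer: 14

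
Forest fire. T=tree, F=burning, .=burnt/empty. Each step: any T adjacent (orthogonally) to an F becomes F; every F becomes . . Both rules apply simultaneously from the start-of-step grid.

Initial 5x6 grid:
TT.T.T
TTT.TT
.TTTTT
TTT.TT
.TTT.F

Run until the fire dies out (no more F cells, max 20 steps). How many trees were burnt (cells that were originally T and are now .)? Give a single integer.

Step 1: +1 fires, +1 burnt (F count now 1)
Step 2: +2 fires, +1 burnt (F count now 2)
Step 3: +2 fires, +2 burnt (F count now 2)
Step 4: +3 fires, +2 burnt (F count now 3)
Step 5: +1 fires, +3 burnt (F count now 1)
Step 6: +3 fires, +1 burnt (F count now 3)
Step 7: +3 fires, +3 burnt (F count now 3)
Step 8: +5 fires, +3 burnt (F count now 5)
Step 9: +1 fires, +5 burnt (F count now 1)
Step 10: +0 fires, +1 burnt (F count now 0)
Fire out after step 10
Initially T: 22, now '.': 29
Total burnt (originally-T cells now '.'): 21

Answer: 21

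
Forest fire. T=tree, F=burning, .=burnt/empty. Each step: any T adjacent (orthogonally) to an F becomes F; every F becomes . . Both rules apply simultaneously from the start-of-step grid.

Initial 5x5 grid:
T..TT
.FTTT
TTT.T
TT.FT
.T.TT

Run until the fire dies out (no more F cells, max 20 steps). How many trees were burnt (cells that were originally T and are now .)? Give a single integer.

Answer: 15

Derivation:
Step 1: +4 fires, +2 burnt (F count now 4)
Step 2: +6 fires, +4 burnt (F count now 6)
Step 3: +4 fires, +6 burnt (F count now 4)
Step 4: +1 fires, +4 burnt (F count now 1)
Step 5: +0 fires, +1 burnt (F count now 0)
Fire out after step 5
Initially T: 16, now '.': 24
Total burnt (originally-T cells now '.'): 15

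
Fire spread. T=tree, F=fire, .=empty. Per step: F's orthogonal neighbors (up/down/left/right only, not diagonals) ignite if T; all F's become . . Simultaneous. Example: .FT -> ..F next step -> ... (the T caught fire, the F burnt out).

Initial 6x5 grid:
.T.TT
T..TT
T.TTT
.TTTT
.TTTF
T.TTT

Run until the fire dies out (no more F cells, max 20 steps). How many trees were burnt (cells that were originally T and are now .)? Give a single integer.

Step 1: +3 fires, +1 burnt (F count now 3)
Step 2: +4 fires, +3 burnt (F count now 4)
Step 3: +5 fires, +4 burnt (F count now 5)
Step 4: +4 fires, +5 burnt (F count now 4)
Step 5: +1 fires, +4 burnt (F count now 1)
Step 6: +0 fires, +1 burnt (F count now 0)
Fire out after step 6
Initially T: 21, now '.': 26
Total burnt (originally-T cells now '.'): 17

Answer: 17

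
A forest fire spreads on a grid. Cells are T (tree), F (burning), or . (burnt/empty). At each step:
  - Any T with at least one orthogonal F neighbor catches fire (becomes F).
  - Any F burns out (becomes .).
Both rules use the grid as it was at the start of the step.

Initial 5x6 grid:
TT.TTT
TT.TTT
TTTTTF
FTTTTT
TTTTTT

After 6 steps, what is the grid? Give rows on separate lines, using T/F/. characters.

Step 1: 6 trees catch fire, 2 burn out
  TT.TTT
  TT.TTF
  FTTTF.
  .FTTTF
  FTTTTT
Step 2: 9 trees catch fire, 6 burn out
  TT.TTF
  FT.TF.
  .FTF..
  ..FTF.
  .FTTTF
Step 3: 8 trees catch fire, 9 burn out
  FT.TF.
  .F.F..
  ..F...
  ...F..
  ..FTF.
Step 4: 3 trees catch fire, 8 burn out
  .F.F..
  ......
  ......
  ......
  ...F..
Step 5: 0 trees catch fire, 3 burn out
  ......
  ......
  ......
  ......
  ......
Step 6: 0 trees catch fire, 0 burn out
  ......
  ......
  ......
  ......
  ......

......
......
......
......
......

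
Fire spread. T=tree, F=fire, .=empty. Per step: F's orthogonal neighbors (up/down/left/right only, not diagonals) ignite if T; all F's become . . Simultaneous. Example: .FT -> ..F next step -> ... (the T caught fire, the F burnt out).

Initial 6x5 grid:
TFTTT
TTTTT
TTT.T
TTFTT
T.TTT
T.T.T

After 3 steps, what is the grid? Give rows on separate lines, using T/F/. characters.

Step 1: 7 trees catch fire, 2 burn out
  F.FTT
  TFTTT
  TTF.T
  TF.FT
  T.FTT
  T.T.T
Step 2: 8 trees catch fire, 7 burn out
  ...FT
  F.FTT
  TF..T
  F...F
  T..FT
  T.F.T
Step 3: 6 trees catch fire, 8 burn out
  ....F
  ...FT
  F...F
  .....
  F...F
  T...T

....F
...FT
F...F
.....
F...F
T...T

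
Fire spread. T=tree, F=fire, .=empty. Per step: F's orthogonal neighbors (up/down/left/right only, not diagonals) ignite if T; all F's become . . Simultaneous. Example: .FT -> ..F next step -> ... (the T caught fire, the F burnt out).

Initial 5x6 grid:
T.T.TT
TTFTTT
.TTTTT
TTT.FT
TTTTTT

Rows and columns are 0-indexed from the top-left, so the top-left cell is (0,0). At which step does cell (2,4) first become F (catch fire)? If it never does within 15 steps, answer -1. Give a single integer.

Step 1: cell (2,4)='F' (+7 fires, +2 burnt)
  -> target ignites at step 1
Step 2: cell (2,4)='.' (+8 fires, +7 burnt)
Step 3: cell (2,4)='.' (+5 fires, +8 burnt)
Step 4: cell (2,4)='.' (+3 fires, +5 burnt)
Step 5: cell (2,4)='.' (+1 fires, +3 burnt)
Step 6: cell (2,4)='.' (+0 fires, +1 burnt)
  fire out at step 6

1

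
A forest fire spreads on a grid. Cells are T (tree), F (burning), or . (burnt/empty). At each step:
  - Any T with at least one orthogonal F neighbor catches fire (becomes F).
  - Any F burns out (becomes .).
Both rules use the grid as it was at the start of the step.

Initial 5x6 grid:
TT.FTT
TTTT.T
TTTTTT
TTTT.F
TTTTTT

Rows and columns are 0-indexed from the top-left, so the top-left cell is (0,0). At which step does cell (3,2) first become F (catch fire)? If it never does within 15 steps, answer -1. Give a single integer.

Step 1: cell (3,2)='T' (+4 fires, +2 burnt)
Step 2: cell (3,2)='T' (+6 fires, +4 burnt)
Step 3: cell (3,2)='T' (+4 fires, +6 burnt)
Step 4: cell (3,2)='F' (+5 fires, +4 burnt)
  -> target ignites at step 4
Step 5: cell (3,2)='.' (+4 fires, +5 burnt)
Step 6: cell (3,2)='.' (+2 fires, +4 burnt)
Step 7: cell (3,2)='.' (+0 fires, +2 burnt)
  fire out at step 7

4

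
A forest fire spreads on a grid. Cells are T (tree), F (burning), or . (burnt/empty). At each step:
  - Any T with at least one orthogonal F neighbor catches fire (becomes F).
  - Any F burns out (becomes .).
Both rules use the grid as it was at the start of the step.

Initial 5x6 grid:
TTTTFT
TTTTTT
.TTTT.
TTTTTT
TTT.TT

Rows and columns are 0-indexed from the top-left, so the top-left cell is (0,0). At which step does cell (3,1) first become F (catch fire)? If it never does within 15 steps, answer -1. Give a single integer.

Step 1: cell (3,1)='T' (+3 fires, +1 burnt)
Step 2: cell (3,1)='T' (+4 fires, +3 burnt)
Step 3: cell (3,1)='T' (+4 fires, +4 burnt)
Step 4: cell (3,1)='T' (+6 fires, +4 burnt)
Step 5: cell (3,1)='T' (+4 fires, +6 burnt)
Step 6: cell (3,1)='F' (+2 fires, +4 burnt)
  -> target ignites at step 6
Step 7: cell (3,1)='.' (+2 fires, +2 burnt)
Step 8: cell (3,1)='.' (+1 fires, +2 burnt)
Step 9: cell (3,1)='.' (+0 fires, +1 burnt)
  fire out at step 9

6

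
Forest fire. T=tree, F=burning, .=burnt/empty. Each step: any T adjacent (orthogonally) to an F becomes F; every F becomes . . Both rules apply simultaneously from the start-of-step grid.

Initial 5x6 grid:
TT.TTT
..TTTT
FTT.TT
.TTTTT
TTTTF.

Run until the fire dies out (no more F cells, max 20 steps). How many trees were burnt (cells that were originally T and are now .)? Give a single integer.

Step 1: +3 fires, +2 burnt (F count now 3)
Step 2: +6 fires, +3 burnt (F count now 6)
Step 3: +5 fires, +6 burnt (F count now 5)
Step 4: +4 fires, +5 burnt (F count now 4)
Step 5: +2 fires, +4 burnt (F count now 2)
Step 6: +0 fires, +2 burnt (F count now 0)
Fire out after step 6
Initially T: 22, now '.': 28
Total burnt (originally-T cells now '.'): 20

Answer: 20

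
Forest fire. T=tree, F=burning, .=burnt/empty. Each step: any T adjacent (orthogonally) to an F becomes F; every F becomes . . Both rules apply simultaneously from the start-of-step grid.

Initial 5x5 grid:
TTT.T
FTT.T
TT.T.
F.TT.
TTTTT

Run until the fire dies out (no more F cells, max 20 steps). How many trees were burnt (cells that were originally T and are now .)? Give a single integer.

Answer: 15

Derivation:
Step 1: +4 fires, +2 burnt (F count now 4)
Step 2: +4 fires, +4 burnt (F count now 4)
Step 3: +2 fires, +4 burnt (F count now 2)
Step 4: +2 fires, +2 burnt (F count now 2)
Step 5: +2 fires, +2 burnt (F count now 2)
Step 6: +1 fires, +2 burnt (F count now 1)
Step 7: +0 fires, +1 burnt (F count now 0)
Fire out after step 7
Initially T: 17, now '.': 23
Total burnt (originally-T cells now '.'): 15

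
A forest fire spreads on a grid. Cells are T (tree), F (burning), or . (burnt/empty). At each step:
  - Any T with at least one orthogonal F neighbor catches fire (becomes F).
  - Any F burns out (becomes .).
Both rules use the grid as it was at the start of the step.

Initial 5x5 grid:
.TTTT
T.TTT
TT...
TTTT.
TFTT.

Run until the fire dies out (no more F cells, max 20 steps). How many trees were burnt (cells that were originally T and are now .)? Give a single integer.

Step 1: +3 fires, +1 burnt (F count now 3)
Step 2: +4 fires, +3 burnt (F count now 4)
Step 3: +2 fires, +4 burnt (F count now 2)
Step 4: +1 fires, +2 burnt (F count now 1)
Step 5: +0 fires, +1 burnt (F count now 0)
Fire out after step 5
Initially T: 17, now '.': 18
Total burnt (originally-T cells now '.'): 10

Answer: 10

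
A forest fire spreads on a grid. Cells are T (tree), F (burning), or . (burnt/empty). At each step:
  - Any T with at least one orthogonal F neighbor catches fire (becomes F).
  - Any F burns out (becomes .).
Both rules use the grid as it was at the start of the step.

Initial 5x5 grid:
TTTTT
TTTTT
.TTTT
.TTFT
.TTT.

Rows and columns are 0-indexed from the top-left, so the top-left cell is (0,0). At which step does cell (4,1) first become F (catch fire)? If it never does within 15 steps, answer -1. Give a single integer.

Step 1: cell (4,1)='T' (+4 fires, +1 burnt)
Step 2: cell (4,1)='T' (+5 fires, +4 burnt)
Step 3: cell (4,1)='F' (+5 fires, +5 burnt)
  -> target ignites at step 3
Step 4: cell (4,1)='.' (+3 fires, +5 burnt)
Step 5: cell (4,1)='.' (+2 fires, +3 burnt)
Step 6: cell (4,1)='.' (+1 fires, +2 burnt)
Step 7: cell (4,1)='.' (+0 fires, +1 burnt)
  fire out at step 7

3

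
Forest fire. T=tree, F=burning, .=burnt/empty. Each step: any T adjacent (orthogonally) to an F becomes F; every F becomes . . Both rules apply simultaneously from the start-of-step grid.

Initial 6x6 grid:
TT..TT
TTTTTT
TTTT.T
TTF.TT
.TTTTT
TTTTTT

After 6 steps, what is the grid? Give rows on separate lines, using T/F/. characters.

Step 1: 3 trees catch fire, 1 burn out
  TT..TT
  TTTTTT
  TTFT.T
  TF..TT
  .TFTTT
  TTTTTT
Step 2: 7 trees catch fire, 3 burn out
  TT..TT
  TTFTTT
  TF.F.T
  F...TT
  .F.FTT
  TTFTTT
Step 3: 6 trees catch fire, 7 burn out
  TT..TT
  TF.FTT
  F....T
  ....TT
  ....FT
  TF.FTT
Step 4: 7 trees catch fire, 6 burn out
  TF..TT
  F...FT
  .....T
  ....FT
  .....F
  F...FT
Step 5: 5 trees catch fire, 7 burn out
  F...FT
  .....F
  .....T
  .....F
  ......
  .....F
Step 6: 2 trees catch fire, 5 burn out
  .....F
  ......
  .....F
  ......
  ......
  ......

.....F
......
.....F
......
......
......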